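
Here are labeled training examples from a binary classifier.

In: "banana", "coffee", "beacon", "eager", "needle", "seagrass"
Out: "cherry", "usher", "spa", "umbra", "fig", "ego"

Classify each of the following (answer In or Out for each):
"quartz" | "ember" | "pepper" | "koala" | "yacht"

Out, Out, Out, In, Out

'In' ⟺ has ≥ 3 vowels.
Out: "quartz", since 2 vowels.
Out: "ember", since 2 vowels.
Out: "pepper", since 2 vowels.
In: "koala", since 3 vowels.
Out: "yacht", since 1 vowel.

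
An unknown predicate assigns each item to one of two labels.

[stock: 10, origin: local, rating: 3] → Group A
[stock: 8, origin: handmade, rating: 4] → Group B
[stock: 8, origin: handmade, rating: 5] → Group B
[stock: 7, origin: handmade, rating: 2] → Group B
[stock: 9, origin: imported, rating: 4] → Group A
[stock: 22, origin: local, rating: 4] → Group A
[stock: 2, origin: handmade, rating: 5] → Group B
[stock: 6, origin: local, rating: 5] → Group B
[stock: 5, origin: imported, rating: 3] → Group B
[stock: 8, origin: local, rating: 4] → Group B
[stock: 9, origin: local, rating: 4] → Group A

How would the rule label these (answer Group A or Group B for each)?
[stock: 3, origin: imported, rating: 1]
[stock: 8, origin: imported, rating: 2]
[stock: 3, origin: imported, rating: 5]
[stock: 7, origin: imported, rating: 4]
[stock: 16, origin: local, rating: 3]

The simplest hypothesis consistent with all the labels is: stock ≥ 9.
Group B: [stock: 3, origin: imported, rating: 1], since stock = 3. Group B: [stock: 8, origin: imported, rating: 2], since stock = 8. Group B: [stock: 3, origin: imported, rating: 5], since stock = 3. Group B: [stock: 7, origin: imported, rating: 4], since stock = 7. Group A: [stock: 16, origin: local, rating: 3], since stock = 16.

Group B, Group B, Group B, Group B, Group A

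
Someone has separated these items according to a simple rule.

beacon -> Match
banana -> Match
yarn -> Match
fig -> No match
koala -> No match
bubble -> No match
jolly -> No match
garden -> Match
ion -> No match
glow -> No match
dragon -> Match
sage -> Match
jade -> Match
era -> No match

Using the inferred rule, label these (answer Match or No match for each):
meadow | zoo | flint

The common property of the 'Match' items is: even length AND contains 'a'. No 'No match' item has it.

Match, No match, No match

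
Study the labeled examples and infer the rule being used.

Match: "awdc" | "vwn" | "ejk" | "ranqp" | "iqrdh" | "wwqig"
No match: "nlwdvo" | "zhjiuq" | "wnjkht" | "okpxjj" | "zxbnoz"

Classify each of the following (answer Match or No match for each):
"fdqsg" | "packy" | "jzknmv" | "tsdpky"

Match, Match, No match, No match

One predicate separates the groups cleanly: length ≤ 5.
"fdqsg" → length 5 → Match.
"packy" → length 5 → Match.
"jzknmv" → length 6 → No match.
"tsdpky" → length 6 → No match.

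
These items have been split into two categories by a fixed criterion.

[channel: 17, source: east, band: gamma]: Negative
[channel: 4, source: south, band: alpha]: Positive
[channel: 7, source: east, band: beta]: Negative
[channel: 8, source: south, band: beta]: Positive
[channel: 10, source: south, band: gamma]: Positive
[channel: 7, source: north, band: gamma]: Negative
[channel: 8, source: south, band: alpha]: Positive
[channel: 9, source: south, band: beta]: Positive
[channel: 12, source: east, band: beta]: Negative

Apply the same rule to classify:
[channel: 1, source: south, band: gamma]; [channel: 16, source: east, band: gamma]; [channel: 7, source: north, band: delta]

Positive, Negative, Negative

A rule that fits every label: source is south — true of each 'Positive' example, false of each 'Negative' one.
[channel: 1, source: south, band: gamma]: source is south, qualifies → Positive.
[channel: 16, source: east, band: gamma]: source is east, fails the rule → Negative.
[channel: 7, source: north, band: delta]: source is north, fails the rule → Negative.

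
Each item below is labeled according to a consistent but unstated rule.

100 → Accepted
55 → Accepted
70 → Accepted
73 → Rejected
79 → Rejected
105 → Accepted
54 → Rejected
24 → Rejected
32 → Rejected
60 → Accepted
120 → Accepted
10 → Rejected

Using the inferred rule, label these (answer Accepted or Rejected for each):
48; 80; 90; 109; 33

Rejected, Accepted, Accepted, Rejected, Rejected

Rule: multiple of 5 AND at least 24. This holds for each 'Accepted' example and fails for each 'Rejected' one.
Rejected: 48, since 48 = 5·9 + 3, 48 ≥ 24. Accepted: 80, since 80 = 5·16, 80 ≥ 24. Accepted: 90, since 90 = 5·18, 90 ≥ 24. Rejected: 109, since 109 = 5·21 + 4, 109 ≥ 24. Rejected: 33, since 33 = 5·6 + 3, 33 ≥ 24.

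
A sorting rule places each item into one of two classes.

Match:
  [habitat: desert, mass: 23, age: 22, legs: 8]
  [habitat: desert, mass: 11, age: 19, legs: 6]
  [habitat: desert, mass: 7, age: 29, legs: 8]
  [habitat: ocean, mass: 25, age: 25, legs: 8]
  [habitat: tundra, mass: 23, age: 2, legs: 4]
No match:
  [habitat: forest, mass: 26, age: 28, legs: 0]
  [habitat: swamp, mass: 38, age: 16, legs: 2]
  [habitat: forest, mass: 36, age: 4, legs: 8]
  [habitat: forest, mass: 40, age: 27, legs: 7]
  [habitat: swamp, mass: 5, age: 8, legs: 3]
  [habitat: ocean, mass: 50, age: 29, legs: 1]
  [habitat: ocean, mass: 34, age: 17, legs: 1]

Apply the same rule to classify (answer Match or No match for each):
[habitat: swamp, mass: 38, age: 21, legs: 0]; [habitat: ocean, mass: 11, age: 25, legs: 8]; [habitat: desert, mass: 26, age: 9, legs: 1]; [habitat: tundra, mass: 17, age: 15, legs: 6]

The simplest hypothesis consistent with all the labels is: mass ≤ 25 AND legs ≥ 4.

No match, Match, No match, Match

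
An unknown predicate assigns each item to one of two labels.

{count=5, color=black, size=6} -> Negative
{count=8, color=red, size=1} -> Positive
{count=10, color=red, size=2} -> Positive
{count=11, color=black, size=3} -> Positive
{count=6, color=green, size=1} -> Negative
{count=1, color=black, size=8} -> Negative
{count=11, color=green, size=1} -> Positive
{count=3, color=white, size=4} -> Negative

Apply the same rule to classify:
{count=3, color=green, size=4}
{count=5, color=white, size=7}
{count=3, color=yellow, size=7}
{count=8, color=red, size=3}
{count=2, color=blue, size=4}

Negative, Negative, Negative, Positive, Negative

A rule that fits every label: count ≥ 8 — true of each 'Positive' example, false of each 'Negative' one.
{count=3, color=green, size=4}: count = 3 — doesn't match, so Negative.
{count=5, color=white, size=7}: count = 5 — doesn't match, so Negative.
{count=3, color=yellow, size=7}: count = 3 — doesn't match, so Negative.
{count=8, color=red, size=3}: count = 8 — checks out, so Positive.
{count=2, color=blue, size=4}: count = 2 — doesn't match, so Negative.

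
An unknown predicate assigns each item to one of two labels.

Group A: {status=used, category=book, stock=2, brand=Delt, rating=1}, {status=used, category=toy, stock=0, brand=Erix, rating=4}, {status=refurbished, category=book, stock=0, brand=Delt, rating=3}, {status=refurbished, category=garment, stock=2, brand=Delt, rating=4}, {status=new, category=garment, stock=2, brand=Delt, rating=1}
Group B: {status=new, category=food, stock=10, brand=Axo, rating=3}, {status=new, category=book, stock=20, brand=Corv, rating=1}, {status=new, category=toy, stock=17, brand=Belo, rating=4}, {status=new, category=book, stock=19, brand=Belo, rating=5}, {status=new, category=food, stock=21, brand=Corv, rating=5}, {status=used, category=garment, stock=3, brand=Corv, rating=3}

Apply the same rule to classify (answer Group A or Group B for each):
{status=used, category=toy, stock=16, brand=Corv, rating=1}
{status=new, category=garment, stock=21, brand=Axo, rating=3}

The rule appears to be: stock ≤ 2.
{status=used, category=toy, stock=16, brand=Corv, rating=1}: stock = 16, does not pass → Group B. {status=new, category=garment, stock=21, brand=Axo, rating=3}: stock = 21, does not pass → Group B.

Group B, Group B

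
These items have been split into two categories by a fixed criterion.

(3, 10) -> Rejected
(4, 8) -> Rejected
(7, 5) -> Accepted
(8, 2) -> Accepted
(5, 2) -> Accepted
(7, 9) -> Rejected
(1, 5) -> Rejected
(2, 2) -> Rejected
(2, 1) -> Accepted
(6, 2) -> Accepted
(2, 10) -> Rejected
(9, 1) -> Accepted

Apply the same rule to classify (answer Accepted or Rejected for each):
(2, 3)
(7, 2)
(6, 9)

Rule: first > second. This holds for each 'Accepted' example and fails for each 'Rejected' one.
(2, 3): 2 < 3, does not satisfy this → Rejected.
(7, 2): 7 > 2, qualifies → Accepted.
(6, 9): 6 < 9, does not satisfy this → Rejected.

Rejected, Accepted, Rejected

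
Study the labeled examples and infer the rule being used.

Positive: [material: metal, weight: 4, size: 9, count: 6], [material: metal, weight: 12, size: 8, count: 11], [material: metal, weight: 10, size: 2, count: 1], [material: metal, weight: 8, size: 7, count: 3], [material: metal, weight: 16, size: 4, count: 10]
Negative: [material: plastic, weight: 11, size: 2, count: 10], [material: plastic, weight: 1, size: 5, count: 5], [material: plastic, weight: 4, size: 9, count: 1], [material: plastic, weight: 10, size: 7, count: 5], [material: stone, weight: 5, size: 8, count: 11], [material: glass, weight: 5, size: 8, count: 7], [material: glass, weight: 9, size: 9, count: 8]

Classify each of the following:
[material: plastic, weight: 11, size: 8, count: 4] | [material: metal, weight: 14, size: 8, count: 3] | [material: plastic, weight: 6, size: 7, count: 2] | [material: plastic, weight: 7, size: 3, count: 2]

'Positive' ⟺ material is metal.
[material: plastic, weight: 11, size: 8, count: 4] → material is plastic → Negative.
[material: metal, weight: 14, size: 8, count: 3] → material is metal → Positive.
[material: plastic, weight: 6, size: 7, count: 2] → material is plastic → Negative.
[material: plastic, weight: 7, size: 3, count: 2] → material is plastic → Negative.

Negative, Positive, Negative, Negative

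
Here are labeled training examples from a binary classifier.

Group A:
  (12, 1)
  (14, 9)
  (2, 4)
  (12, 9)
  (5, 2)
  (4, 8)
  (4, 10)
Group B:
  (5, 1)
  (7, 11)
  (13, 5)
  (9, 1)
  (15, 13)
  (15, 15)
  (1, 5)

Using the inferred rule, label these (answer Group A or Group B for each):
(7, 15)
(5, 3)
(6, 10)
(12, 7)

One predicate separates the groups cleanly: product is even.
(7, 15): 7·15 = 105 — does not fit, so Group B.
(5, 3): 5·3 = 15 — does not fit, so Group B.
(6, 10): 6·10 = 60 — qualifies, so Group A.
(12, 7): 12·7 = 84 — qualifies, so Group A.

Group B, Group B, Group A, Group A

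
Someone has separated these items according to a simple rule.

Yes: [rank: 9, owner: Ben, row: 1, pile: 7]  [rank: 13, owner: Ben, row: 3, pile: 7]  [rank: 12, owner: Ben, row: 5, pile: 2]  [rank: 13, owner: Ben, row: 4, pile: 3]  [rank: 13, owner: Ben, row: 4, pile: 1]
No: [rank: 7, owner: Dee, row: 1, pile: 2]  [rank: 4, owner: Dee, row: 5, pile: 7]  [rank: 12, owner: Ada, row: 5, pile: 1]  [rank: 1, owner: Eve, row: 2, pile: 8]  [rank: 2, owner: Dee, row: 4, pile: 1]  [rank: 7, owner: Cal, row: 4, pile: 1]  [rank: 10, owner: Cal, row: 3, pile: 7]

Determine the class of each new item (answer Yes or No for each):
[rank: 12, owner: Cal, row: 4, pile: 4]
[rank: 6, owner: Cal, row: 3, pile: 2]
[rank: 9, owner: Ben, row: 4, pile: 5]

No, No, Yes

Comparing the two groups points to one rule — owner is Ben.
[rank: 12, owner: Cal, row: 4, pile: 4]: owner is Cal — does not fit, so No.
[rank: 6, owner: Cal, row: 3, pile: 2]: owner is Cal — does not fit, so No.
[rank: 9, owner: Ben, row: 4, pile: 5]: owner is Ben — passes, so Yes.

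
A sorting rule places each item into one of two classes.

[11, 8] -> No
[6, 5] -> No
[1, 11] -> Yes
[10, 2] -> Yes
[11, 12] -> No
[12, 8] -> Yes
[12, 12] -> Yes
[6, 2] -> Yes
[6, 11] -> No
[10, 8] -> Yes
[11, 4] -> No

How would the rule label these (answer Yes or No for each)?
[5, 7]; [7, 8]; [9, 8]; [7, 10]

Yes, No, No, No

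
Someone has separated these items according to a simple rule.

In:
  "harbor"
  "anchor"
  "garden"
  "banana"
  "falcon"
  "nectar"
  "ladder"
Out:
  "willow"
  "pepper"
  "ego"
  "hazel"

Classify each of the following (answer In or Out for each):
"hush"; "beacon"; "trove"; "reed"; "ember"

The classifier is using: even length AND contains 'a'.
"hush" — length 4, no 'a', hence Out.
"beacon" — length 6, has 'a', hence In.
"trove" — length 5, no 'a', hence Out.
"reed" — length 4, no 'a', hence Out.
"ember" — length 5, no 'a', hence Out.

Out, In, Out, Out, Out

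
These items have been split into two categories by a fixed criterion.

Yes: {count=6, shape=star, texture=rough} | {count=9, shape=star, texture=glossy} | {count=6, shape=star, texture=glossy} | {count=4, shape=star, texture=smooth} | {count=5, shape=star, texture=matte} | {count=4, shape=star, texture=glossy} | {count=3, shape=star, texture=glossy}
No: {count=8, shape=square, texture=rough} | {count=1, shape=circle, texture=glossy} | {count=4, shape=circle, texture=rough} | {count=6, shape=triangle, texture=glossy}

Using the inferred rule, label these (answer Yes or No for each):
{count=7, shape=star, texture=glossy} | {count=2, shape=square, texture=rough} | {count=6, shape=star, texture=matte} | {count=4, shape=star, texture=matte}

Yes, No, Yes, Yes

A rule that fits every label: shape is star — true of each 'Yes' example, false of each 'No' one.
{count=7, shape=star, texture=glossy}: shape is star, qualifies → Yes.
{count=2, shape=square, texture=rough}: shape is square, doesn't match → No.
{count=6, shape=star, texture=matte}: shape is star, qualifies → Yes.
{count=4, shape=star, texture=matte}: shape is star, qualifies → Yes.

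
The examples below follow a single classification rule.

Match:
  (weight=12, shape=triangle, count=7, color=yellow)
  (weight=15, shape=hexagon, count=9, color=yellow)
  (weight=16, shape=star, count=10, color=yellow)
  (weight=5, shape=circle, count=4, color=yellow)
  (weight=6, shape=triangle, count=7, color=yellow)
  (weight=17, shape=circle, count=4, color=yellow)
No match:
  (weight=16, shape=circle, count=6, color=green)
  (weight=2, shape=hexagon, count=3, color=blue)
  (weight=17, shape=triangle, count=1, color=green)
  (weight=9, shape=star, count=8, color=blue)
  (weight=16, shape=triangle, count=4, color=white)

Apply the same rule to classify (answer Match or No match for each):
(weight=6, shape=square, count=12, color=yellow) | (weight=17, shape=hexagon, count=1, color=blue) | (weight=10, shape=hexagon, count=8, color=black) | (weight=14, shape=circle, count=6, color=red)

The rule appears to be: color is yellow.
(weight=6, shape=square, count=12, color=yellow): color is yellow, passes → Match.
(weight=17, shape=hexagon, count=1, color=blue): color is blue, lacks this property → No match.
(weight=10, shape=hexagon, count=8, color=black): color is black, lacks this property → No match.
(weight=14, shape=circle, count=6, color=red): color is red, lacks this property → No match.

Match, No match, No match, No match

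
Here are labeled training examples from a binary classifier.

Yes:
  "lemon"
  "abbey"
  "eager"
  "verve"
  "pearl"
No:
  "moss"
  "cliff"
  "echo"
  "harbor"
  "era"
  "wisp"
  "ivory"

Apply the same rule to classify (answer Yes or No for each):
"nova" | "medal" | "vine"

No, Yes, No

'Yes' ⟺ length 5 AND contains 'e'.
No: "nova", since length 4, no 'e'. Yes: "medal", since length 5, has 'e'. No: "vine", since length 4, has 'e'.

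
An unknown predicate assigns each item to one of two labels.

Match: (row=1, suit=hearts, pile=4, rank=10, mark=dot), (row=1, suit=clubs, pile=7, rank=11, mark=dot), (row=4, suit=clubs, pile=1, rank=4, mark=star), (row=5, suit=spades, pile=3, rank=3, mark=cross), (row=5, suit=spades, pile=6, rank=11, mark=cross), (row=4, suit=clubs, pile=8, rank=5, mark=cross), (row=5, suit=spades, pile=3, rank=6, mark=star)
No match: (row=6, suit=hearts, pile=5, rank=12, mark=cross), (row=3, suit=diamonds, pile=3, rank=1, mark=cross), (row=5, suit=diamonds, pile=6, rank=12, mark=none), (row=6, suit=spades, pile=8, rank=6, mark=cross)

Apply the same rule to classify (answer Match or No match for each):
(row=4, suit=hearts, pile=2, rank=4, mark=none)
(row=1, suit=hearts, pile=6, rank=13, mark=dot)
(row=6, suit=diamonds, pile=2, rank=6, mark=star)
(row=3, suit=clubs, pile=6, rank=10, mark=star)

Match, Match, No match, Match

All 'Match' examples share one property — suit is not diamonds AND row ≤ 5 — and every 'No match' example lacks it.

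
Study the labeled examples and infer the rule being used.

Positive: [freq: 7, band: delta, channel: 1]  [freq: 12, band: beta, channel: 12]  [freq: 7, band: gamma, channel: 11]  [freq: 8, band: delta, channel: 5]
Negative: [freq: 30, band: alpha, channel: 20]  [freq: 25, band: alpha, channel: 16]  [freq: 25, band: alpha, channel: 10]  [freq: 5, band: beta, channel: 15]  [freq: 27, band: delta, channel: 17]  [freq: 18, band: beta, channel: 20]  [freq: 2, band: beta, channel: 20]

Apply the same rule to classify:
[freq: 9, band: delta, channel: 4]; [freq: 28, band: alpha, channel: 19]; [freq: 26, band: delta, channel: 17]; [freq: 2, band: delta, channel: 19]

Positive, Negative, Negative, Negative

The classifier is using: freq ≥ 7 AND freq ≤ 12.
[freq: 9, band: delta, channel: 4]: freq = 9, matches → Positive. [freq: 28, band: alpha, channel: 19]: freq = 28, doesn't match → Negative. [freq: 26, band: delta, channel: 17]: freq = 26, doesn't match → Negative. [freq: 2, band: delta, channel: 19]: freq = 2, doesn't match → Negative.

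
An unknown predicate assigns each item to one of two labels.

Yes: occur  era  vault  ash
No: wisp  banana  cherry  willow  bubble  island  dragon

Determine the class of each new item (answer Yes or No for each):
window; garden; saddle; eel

No, No, No, Yes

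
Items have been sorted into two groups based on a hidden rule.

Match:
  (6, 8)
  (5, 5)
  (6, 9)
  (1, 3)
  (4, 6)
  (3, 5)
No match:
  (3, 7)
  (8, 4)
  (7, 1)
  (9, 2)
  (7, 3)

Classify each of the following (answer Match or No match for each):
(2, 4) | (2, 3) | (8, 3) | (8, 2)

Match, Match, No match, No match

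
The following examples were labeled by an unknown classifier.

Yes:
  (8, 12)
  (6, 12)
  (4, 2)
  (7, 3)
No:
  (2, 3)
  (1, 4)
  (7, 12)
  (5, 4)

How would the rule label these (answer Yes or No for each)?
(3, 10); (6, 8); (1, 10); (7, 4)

No, Yes, No, No

Every 'Yes' example satisfies: sum is even. None of the 'No' examples do.
(3, 10): 3+10 = 13, fails this test → No. (6, 8): 6+8 = 14, checks out → Yes. (1, 10): 1+10 = 11, fails this test → No. (7, 4): 7+4 = 11, fails this test → No.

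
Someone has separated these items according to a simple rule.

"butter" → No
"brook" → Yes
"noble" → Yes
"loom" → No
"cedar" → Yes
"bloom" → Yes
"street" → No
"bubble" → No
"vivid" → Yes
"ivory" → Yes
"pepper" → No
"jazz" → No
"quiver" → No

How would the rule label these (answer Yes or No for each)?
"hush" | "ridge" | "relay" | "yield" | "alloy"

No, Yes, Yes, Yes, Yes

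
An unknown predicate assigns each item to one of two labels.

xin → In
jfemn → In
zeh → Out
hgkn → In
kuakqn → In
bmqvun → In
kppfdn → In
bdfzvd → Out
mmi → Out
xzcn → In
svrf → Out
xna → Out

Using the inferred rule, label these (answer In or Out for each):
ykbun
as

Checking candidate rules against both groups, what survives is: ends with 'n'.

In, Out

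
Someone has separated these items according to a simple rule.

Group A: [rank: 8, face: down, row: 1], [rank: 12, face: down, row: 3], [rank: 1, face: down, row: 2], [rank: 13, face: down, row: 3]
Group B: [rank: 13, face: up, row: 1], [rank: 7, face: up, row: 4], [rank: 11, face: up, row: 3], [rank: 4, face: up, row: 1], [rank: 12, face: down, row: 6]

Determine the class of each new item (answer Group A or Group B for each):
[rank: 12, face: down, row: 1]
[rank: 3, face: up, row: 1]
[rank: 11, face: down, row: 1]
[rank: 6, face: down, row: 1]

Group A, Group B, Group A, Group A

The classifier is using: face is down AND row ≤ 3.
[rank: 12, face: down, row: 1]: face is down, row = 1 — qualifies, so Group A. [rank: 3, face: up, row: 1]: face is up, row = 1 — lacks this property, so Group B. [rank: 11, face: down, row: 1]: face is down, row = 1 — qualifies, so Group A. [rank: 6, face: down, row: 1]: face is down, row = 1 — qualifies, so Group A.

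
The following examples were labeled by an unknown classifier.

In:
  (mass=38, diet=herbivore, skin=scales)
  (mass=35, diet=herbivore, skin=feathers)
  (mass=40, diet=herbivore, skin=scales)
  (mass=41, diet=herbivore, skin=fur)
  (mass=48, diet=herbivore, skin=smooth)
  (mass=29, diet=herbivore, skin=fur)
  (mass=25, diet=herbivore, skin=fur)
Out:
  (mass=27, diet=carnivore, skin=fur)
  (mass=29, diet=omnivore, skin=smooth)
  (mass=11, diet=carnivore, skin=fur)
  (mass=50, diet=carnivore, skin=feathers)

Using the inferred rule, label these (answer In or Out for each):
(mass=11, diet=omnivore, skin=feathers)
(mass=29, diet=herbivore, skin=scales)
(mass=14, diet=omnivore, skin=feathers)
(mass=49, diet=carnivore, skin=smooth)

Every 'In' example satisfies: diet is herbivore. None of the 'Out' examples do.

Out, In, Out, Out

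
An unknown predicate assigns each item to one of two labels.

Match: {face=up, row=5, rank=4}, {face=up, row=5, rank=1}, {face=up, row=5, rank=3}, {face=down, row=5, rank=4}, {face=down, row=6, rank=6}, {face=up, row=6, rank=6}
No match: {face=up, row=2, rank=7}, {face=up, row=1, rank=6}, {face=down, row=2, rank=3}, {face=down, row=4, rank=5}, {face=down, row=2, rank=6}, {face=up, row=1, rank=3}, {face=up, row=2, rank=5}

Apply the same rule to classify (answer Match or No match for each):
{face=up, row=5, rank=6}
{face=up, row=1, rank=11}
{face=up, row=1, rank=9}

Rule: row ≥ 5. This holds for each 'Match' example and fails for each 'No match' one.
{face=up, row=5, rank=6} — row = 5, hence Match.
{face=up, row=1, rank=11} — row = 1, hence No match.
{face=up, row=1, rank=9} — row = 1, hence No match.

Match, No match, No match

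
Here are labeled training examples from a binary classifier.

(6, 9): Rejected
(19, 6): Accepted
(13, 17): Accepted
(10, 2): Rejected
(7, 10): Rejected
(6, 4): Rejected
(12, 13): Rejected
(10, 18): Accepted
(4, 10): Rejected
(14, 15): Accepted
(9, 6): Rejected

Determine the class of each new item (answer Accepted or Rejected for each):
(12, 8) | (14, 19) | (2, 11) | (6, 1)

Rejected, Accepted, Rejected, Rejected

'Accepted' ⟺ max ≥ 14.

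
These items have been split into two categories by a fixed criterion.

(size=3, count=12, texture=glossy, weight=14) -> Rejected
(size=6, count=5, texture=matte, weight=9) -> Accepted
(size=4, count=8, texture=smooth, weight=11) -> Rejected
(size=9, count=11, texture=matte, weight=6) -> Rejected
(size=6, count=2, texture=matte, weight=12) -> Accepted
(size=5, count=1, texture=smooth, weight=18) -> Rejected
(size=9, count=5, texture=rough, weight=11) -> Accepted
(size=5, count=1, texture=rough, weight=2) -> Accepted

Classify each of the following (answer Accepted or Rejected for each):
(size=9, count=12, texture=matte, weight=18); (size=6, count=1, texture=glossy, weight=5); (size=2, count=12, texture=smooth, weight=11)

Rejected, Accepted, Rejected

One predicate separates the groups cleanly: count ≤ 5 AND weight ≤ 12.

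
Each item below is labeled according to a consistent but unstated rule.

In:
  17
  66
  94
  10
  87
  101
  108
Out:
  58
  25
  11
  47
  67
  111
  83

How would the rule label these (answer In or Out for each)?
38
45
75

In, In, Out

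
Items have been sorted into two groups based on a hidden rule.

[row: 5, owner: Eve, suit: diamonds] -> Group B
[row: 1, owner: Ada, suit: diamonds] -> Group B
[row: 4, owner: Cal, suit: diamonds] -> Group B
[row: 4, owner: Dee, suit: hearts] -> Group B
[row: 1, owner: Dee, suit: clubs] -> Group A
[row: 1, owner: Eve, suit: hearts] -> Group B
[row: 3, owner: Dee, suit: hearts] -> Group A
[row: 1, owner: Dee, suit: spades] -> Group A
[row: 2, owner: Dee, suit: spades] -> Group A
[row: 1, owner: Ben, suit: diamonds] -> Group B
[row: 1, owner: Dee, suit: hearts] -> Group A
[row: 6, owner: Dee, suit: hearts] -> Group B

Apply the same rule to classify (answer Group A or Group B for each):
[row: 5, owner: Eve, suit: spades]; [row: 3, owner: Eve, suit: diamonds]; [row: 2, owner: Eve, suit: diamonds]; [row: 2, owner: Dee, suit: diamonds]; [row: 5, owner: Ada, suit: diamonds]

All 'Group A' examples share one property — owner is Dee AND row ≤ 3 — and every 'Group B' example lacks it.

Group B, Group B, Group B, Group A, Group B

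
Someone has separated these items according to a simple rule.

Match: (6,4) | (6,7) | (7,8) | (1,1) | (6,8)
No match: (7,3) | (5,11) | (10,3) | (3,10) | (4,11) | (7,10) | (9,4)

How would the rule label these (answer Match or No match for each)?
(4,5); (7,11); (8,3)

The classifier is using: |first − second| ≤ 2.

Match, No match, No match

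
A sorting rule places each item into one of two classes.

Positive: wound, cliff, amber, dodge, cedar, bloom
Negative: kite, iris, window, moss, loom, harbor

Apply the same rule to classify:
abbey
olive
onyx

Positive, Positive, Negative

The rule appears to be: odd length.
abbey: Positive (length 5).
olive: Positive (length 5).
onyx: Negative (length 4).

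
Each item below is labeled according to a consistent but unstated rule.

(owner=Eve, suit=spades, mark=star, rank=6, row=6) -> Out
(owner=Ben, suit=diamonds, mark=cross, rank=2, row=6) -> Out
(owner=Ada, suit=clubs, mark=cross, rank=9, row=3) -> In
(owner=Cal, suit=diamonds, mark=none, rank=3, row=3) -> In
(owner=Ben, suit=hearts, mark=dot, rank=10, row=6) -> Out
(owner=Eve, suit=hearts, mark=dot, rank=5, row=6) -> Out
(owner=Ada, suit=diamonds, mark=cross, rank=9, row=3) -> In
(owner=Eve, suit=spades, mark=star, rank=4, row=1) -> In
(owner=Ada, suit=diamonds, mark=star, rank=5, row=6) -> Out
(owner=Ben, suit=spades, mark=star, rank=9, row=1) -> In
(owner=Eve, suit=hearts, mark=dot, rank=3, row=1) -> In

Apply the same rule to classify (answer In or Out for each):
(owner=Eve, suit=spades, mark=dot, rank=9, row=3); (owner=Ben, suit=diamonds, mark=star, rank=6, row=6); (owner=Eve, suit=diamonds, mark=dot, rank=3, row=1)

'In' ⟺ row ≤ 3.
(owner=Eve, suit=spades, mark=dot, rank=9, row=3): row = 3, has this property → In.
(owner=Ben, suit=diamonds, mark=star, rank=6, row=6): row = 6, does not pass → Out.
(owner=Eve, suit=diamonds, mark=dot, rank=3, row=1): row = 1, has this property → In.

In, Out, In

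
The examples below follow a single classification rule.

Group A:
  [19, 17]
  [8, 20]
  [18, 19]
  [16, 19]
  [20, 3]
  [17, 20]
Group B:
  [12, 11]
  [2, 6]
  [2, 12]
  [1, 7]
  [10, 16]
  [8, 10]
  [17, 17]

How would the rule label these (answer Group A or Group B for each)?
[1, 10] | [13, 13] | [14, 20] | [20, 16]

'Group A' ⟺ max ≥ 18.
[1, 10] → max 10 → Group B.
[13, 13] → max 13 → Group B.
[14, 20] → max 20 → Group A.
[20, 16] → max 20 → Group A.

Group B, Group B, Group A, Group A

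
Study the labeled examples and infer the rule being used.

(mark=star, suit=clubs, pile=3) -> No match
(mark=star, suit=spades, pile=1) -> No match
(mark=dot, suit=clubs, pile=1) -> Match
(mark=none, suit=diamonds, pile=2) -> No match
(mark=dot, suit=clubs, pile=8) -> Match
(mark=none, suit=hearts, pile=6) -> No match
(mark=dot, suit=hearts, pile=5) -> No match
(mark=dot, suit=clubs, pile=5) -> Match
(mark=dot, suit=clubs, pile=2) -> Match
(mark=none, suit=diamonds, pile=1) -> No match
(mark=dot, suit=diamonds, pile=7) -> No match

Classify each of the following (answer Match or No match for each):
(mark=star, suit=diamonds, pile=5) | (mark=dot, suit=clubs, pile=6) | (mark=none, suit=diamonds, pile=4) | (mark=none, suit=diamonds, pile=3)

No match, Match, No match, No match

One predicate separates the groups cleanly: mark is dot AND suit is clubs.
(mark=star, suit=diamonds, pile=5) → mark is star, suit is diamonds → No match. (mark=dot, suit=clubs, pile=6) → mark is dot, suit is clubs → Match. (mark=none, suit=diamonds, pile=4) → mark is none, suit is diamonds → No match. (mark=none, suit=diamonds, pile=3) → mark is none, suit is diamonds → No match.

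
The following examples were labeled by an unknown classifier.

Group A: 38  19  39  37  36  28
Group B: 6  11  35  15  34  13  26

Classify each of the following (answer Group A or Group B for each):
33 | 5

All 'Group A' examples share one property — digit sum ≥ 9 — and every 'Group B' example lacks it.

Group B, Group B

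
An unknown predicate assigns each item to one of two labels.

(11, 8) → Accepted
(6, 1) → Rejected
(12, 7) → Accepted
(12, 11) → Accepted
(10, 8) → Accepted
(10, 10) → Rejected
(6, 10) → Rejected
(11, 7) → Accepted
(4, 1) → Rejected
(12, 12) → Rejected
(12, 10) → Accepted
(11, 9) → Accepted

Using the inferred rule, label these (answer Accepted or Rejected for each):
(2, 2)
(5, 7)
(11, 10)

Rejected, Rejected, Accepted

The pattern is that an item is 'Accepted' exactly when: first > second AND sum ≥ 16.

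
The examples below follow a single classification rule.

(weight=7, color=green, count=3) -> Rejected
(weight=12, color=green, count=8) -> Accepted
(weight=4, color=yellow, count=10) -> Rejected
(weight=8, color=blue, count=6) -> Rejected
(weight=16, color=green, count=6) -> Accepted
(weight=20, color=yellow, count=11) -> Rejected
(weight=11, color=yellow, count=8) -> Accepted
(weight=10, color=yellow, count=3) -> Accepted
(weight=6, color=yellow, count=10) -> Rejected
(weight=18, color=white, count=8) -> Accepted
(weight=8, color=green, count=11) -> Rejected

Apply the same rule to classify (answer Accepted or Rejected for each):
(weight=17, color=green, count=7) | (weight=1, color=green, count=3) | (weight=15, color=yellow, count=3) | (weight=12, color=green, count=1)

The simplest hypothesis consistent with all the labels is: count ≤ 8 AND weight ≥ 10.
(weight=17, color=green, count=7): Accepted (count = 7, weight = 17).
(weight=1, color=green, count=3): Rejected (count = 3, weight = 1).
(weight=15, color=yellow, count=3): Accepted (count = 3, weight = 15).
(weight=12, color=green, count=1): Accepted (count = 1, weight = 12).

Accepted, Rejected, Accepted, Accepted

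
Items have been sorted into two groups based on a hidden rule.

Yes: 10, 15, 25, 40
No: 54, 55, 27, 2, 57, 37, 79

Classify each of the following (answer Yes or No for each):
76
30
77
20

No, Yes, No, Yes

A rule that fits every label: multiple of 5 AND at most 40 — true of each 'Yes' example, false of each 'No' one.
76: 76 = 5·15 + 1, 76 > 40, doesn't qualify → No.
30: 30 = 5·6, 30 ≤ 40, fits → Yes.
77: 77 = 5·15 + 2, 77 > 40, doesn't qualify → No.
20: 20 = 5·4, 20 ≤ 40, fits → Yes.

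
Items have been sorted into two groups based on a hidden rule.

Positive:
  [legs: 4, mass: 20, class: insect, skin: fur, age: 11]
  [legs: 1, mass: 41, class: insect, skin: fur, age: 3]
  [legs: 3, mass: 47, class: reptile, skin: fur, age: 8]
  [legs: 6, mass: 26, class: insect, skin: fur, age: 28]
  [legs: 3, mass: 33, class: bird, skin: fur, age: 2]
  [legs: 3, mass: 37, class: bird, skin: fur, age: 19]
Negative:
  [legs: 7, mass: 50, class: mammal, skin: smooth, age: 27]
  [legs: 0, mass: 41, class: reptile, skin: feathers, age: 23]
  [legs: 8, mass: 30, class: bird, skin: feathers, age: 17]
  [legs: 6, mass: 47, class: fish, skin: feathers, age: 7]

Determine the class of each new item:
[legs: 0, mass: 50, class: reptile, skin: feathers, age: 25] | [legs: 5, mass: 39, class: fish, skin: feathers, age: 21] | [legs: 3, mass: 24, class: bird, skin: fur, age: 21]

Checking candidate rules against both groups, what survives is: skin is fur.
[legs: 0, mass: 50, class: reptile, skin: feathers, age: 25]: skin is feathers, does not fit → Negative.
[legs: 5, mass: 39, class: fish, skin: feathers, age: 21]: skin is feathers, does not fit → Negative.
[legs: 3, mass: 24, class: bird, skin: fur, age: 21]: skin is fur, satisfies this → Positive.

Negative, Negative, Positive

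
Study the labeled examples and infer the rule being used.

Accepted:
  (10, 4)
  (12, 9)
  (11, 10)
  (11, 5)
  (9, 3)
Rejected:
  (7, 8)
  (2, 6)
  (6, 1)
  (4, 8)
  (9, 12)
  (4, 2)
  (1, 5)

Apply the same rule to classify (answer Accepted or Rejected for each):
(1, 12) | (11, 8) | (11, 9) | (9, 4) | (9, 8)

One predicate separates the groups cleanly: first > second AND sum ≥ 8.
Rejected: (1, 12), since 1 < 12, 1+12 = 13. Accepted: (11, 8), since 11 > 8, 11+8 = 19. Accepted: (11, 9), since 11 > 9, 11+9 = 20. Accepted: (9, 4), since 9 > 4, 9+4 = 13. Accepted: (9, 8), since 9 > 8, 9+8 = 17.

Rejected, Accepted, Accepted, Accepted, Accepted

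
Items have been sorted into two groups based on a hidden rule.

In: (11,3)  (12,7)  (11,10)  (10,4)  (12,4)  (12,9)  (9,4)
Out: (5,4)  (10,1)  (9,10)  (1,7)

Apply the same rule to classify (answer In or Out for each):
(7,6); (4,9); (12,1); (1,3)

The classifier is using: first > second AND sum ≥ 13.
(7,6) → 7 > 6, 7+6 = 13 → In. (4,9) → 4 < 9, 4+9 = 13 → Out. (12,1) → 12 > 1, 12+1 = 13 → In. (1,3) → 1 < 3, 1+3 = 4 → Out.

In, Out, In, Out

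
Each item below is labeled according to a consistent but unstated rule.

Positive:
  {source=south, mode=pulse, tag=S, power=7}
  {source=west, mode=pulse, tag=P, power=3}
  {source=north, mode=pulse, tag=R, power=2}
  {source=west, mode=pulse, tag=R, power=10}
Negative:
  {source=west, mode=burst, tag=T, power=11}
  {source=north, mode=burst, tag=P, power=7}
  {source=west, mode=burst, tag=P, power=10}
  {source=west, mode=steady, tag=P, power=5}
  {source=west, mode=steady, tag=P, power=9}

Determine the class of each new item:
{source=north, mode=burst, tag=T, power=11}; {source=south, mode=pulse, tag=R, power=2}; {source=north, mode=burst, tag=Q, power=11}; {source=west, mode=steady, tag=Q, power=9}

The pattern is that an item is 'Positive' exactly when: mode is pulse.
{source=north, mode=burst, tag=T, power=11} → mode is burst → Negative. {source=south, mode=pulse, tag=R, power=2} → mode is pulse → Positive. {source=north, mode=burst, tag=Q, power=11} → mode is burst → Negative. {source=west, mode=steady, tag=Q, power=9} → mode is steady → Negative.

Negative, Positive, Negative, Negative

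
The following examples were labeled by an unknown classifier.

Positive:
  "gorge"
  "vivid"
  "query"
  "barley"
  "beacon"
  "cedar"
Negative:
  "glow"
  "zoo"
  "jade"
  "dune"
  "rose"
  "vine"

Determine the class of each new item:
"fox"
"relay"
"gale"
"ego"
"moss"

The common property of the 'Positive' items is: length ≥ 5. No 'Negative' item has it.

Negative, Positive, Negative, Negative, Negative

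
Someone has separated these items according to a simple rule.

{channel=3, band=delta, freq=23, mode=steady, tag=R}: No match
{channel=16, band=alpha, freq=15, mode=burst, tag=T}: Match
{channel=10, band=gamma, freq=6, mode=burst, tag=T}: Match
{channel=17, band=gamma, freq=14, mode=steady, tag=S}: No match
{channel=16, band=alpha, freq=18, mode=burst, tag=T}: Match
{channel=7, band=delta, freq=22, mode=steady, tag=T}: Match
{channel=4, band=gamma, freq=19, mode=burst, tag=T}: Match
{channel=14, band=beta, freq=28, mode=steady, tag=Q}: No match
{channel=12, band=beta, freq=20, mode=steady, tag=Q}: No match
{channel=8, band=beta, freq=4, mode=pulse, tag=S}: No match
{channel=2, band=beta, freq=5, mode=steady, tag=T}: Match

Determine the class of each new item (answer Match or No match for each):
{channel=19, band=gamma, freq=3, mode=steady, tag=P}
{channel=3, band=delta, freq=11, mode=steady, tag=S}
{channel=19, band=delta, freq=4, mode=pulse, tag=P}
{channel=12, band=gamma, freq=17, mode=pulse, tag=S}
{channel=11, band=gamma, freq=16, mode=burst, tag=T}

No match, No match, No match, No match, Match

The common property of the 'Match' items is: tag is T. No 'No match' item has it.
{channel=19, band=gamma, freq=3, mode=steady, tag=P} — tag is P, hence No match.
{channel=3, band=delta, freq=11, mode=steady, tag=S} — tag is S, hence No match.
{channel=19, band=delta, freq=4, mode=pulse, tag=P} — tag is P, hence No match.
{channel=12, band=gamma, freq=17, mode=pulse, tag=S} — tag is S, hence No match.
{channel=11, band=gamma, freq=16, mode=burst, tag=T} — tag is T, hence Match.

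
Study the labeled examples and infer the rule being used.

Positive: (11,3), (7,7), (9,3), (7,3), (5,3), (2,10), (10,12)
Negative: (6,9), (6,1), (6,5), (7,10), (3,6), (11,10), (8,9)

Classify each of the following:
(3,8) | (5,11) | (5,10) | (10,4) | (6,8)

Negative, Positive, Negative, Positive, Positive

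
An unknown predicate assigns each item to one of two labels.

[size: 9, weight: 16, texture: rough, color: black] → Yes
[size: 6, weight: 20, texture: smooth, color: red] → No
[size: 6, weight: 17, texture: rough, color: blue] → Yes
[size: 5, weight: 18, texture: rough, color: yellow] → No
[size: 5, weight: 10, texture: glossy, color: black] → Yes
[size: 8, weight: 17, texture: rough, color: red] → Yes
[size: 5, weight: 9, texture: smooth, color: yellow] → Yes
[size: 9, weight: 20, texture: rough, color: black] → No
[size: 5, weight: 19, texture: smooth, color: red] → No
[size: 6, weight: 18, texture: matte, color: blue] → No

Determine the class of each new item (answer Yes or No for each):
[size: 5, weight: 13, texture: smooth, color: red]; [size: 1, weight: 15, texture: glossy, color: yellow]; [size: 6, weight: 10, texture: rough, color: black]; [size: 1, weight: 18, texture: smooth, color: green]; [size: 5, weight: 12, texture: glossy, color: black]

Every 'Yes' example satisfies: weight ≤ 17. None of the 'No' examples do.
[size: 5, weight: 13, texture: smooth, color: red]: weight = 13, passes → Yes. [size: 1, weight: 15, texture: glossy, color: yellow]: weight = 15, passes → Yes. [size: 6, weight: 10, texture: rough, color: black]: weight = 10, passes → Yes. [size: 1, weight: 18, texture: smooth, color: green]: weight = 18, doesn't match → No. [size: 5, weight: 12, texture: glossy, color: black]: weight = 12, passes → Yes.

Yes, Yes, Yes, No, Yes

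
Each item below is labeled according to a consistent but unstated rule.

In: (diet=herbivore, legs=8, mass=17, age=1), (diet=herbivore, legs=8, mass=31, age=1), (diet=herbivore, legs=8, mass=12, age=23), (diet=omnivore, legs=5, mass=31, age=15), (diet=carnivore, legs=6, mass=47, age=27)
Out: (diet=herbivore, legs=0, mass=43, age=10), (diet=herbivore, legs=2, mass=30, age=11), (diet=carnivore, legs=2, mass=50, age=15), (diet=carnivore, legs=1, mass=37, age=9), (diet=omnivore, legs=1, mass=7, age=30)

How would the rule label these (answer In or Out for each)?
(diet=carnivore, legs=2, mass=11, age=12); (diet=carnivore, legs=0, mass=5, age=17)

Out, Out

Rule: legs ≥ 5. This holds for each 'In' example and fails for each 'Out' one.
(diet=carnivore, legs=2, mass=11, age=12) → legs = 2 → Out.
(diet=carnivore, legs=0, mass=5, age=17) → legs = 0 → Out.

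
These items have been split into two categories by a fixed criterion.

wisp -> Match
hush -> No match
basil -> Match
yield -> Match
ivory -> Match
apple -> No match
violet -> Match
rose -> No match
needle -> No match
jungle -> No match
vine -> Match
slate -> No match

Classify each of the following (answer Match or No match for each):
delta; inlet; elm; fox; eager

'Match' ⟺ contains 'i'.
delta → no 'i' → No match. inlet → has 'i' → Match. elm → no 'i' → No match. fox → no 'i' → No match. eager → no 'i' → No match.

No match, Match, No match, No match, No match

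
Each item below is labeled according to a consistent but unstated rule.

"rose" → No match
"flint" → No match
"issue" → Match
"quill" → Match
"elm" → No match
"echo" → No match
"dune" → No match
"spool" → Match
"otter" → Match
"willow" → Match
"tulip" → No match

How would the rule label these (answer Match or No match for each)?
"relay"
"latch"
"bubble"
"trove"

The distinguishing property — has a double letter — holds for all the 'Match' cases and none of the 'No match' cases.
"relay" — no doubled letter, hence No match.
"latch" — no doubled letter, hence No match.
"bubble" — 'bb' doubled, hence Match.
"trove" — no doubled letter, hence No match.

No match, No match, Match, No match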